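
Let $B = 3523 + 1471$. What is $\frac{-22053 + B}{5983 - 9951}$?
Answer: $\frac{17059}{3968} \approx 4.2991$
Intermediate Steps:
$B = 4994$
$\frac{-22053 + B}{5983 - 9951} = \frac{-22053 + 4994}{5983 - 9951} = - \frac{17059}{-3968} = \left(-17059\right) \left(- \frac{1}{3968}\right) = \frac{17059}{3968}$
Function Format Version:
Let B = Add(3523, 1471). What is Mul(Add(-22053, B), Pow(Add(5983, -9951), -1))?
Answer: Rational(17059, 3968) ≈ 4.2991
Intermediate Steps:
B = 4994
Mul(Add(-22053, B), Pow(Add(5983, -9951), -1)) = Mul(Add(-22053, 4994), Pow(Add(5983, -9951), -1)) = Mul(-17059, Pow(-3968, -1)) = Mul(-17059, Rational(-1, 3968)) = Rational(17059, 3968)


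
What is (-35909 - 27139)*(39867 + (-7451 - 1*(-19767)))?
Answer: -3290033784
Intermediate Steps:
(-35909 - 27139)*(39867 + (-7451 - 1*(-19767))) = -63048*(39867 + (-7451 + 19767)) = -63048*(39867 + 12316) = -63048*52183 = -3290033784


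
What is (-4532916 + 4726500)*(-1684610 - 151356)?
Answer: -355413642144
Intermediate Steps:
(-4532916 + 4726500)*(-1684610 - 151356) = 193584*(-1835966) = -355413642144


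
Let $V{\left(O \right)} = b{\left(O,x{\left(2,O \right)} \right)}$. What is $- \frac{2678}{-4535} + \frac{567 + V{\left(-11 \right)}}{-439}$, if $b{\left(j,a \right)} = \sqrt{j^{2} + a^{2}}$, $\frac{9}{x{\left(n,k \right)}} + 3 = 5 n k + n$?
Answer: $- \frac{1395703}{1990865} - \frac{\sqrt{165658}}{16243} \approx -0.72611$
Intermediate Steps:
$x{\left(n,k \right)} = \frac{9}{-3 + n + 5 k n}$ ($x{\left(n,k \right)} = \frac{9}{-3 + \left(5 n k + n\right)} = \frac{9}{-3 + \left(5 k n + n\right)} = \frac{9}{-3 + \left(n + 5 k n\right)} = \frac{9}{-3 + n + 5 k n}$)
$b{\left(j,a \right)} = \sqrt{a^{2} + j^{2}}$
$V{\left(O \right)} = \sqrt{O^{2} + \frac{81}{\left(-1 + 10 O\right)^{2}}}$ ($V{\left(O \right)} = \sqrt{\left(\frac{9}{-3 + 2 + 5 O 2}\right)^{2} + O^{2}} = \sqrt{\left(\frac{9}{-3 + 2 + 10 O}\right)^{2} + O^{2}} = \sqrt{\left(\frac{9}{-1 + 10 O}\right)^{2} + O^{2}} = \sqrt{\frac{81}{\left(-1 + 10 O\right)^{2}} + O^{2}} = \sqrt{O^{2} + \frac{81}{\left(-1 + 10 O\right)^{2}}}$)
$- \frac{2678}{-4535} + \frac{567 + V{\left(-11 \right)}}{-439} = - \frac{2678}{-4535} + \frac{567 + \sqrt{\left(-11\right)^{2} + \frac{81}{\left(-1 + 10 \left(-11\right)\right)^{2}}}}{-439} = \left(-2678\right) \left(- \frac{1}{4535}\right) + \left(567 + \sqrt{121 + \frac{81}{\left(-1 - 110\right)^{2}}}\right) \left(- \frac{1}{439}\right) = \frac{2678}{4535} + \left(567 + \sqrt{121 + \frac{81}{12321}}\right) \left(- \frac{1}{439}\right) = \frac{2678}{4535} + \left(567 + \sqrt{121 + 81 \cdot \frac{1}{12321}}\right) \left(- \frac{1}{439}\right) = \frac{2678}{4535} + \left(567 + \sqrt{121 + \frac{9}{1369}}\right) \left(- \frac{1}{439}\right) = \frac{2678}{4535} + \left(567 + \sqrt{\frac{165658}{1369}}\right) \left(- \frac{1}{439}\right) = \frac{2678}{4535} + \left(567 + \frac{\sqrt{165658}}{37}\right) \left(- \frac{1}{439}\right) = \frac{2678}{4535} - \left(\frac{567}{439} + \frac{\sqrt{165658}}{16243}\right) = - \frac{1395703}{1990865} - \frac{\sqrt{165658}}{16243}$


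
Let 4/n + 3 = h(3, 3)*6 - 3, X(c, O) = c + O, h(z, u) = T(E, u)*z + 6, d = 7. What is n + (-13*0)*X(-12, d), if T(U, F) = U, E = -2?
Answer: -⅔ ≈ -0.66667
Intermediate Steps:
h(z, u) = 6 - 2*z (h(z, u) = -2*z + 6 = 6 - 2*z)
X(c, O) = O + c
n = -⅔ (n = 4/(-3 + ((6 - 2*3)*6 - 3)) = 4/(-3 + ((6 - 6)*6 - 3)) = 4/(-3 + (0*6 - 3)) = 4/(-3 + (0 - 3)) = 4/(-3 - 3) = 4/(-6) = 4*(-⅙) = -⅔ ≈ -0.66667)
n + (-13*0)*X(-12, d) = -⅔ + (-13*0)*(7 - 12) = -⅔ + 0*(-5) = -⅔ + 0 = -⅔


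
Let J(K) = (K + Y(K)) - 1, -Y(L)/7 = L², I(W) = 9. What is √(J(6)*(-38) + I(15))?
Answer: √9395 ≈ 96.928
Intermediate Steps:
Y(L) = -7*L²
J(K) = -1 + K - 7*K² (J(K) = (K - 7*K²) - 1 = -1 + K - 7*K²)
√(J(6)*(-38) + I(15)) = √((-1 + 6 - 7*6²)*(-38) + 9) = √((-1 + 6 - 7*36)*(-38) + 9) = √((-1 + 6 - 252)*(-38) + 9) = √(-247*(-38) + 9) = √(9386 + 9) = √9395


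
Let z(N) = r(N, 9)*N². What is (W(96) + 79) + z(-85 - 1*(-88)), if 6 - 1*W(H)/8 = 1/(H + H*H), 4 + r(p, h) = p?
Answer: 137351/1164 ≈ 118.00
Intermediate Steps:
r(p, h) = -4 + p
z(N) = N²*(-4 + N) (z(N) = (-4 + N)*N² = N²*(-4 + N))
W(H) = 48 - 8/(H + H²) (W(H) = 48 - 8/(H + H*H) = 48 - 8/(H + H²))
(W(96) + 79) + z(-85 - 1*(-88)) = (8*(-1 + 6*96 + 6*96²)/(96*(1 + 96)) + 79) + (-85 - 1*(-88))²*(-4 + (-85 - 1*(-88))) = (8*(1/96)*(-1 + 576 + 6*9216)/97 + 79) + (-85 + 88)²*(-4 + (-85 + 88)) = (8*(1/96)*(1/97)*(-1 + 576 + 55296) + 79) + 3²*(-4 + 3) = (8*(1/96)*(1/97)*55871 + 79) + 9*(-1) = (55871/1164 + 79) - 9 = 147827/1164 - 9 = 137351/1164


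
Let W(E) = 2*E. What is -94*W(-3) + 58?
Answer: 622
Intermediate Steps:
-94*W(-3) + 58 = -188*(-3) + 58 = -94*(-6) + 58 = 564 + 58 = 622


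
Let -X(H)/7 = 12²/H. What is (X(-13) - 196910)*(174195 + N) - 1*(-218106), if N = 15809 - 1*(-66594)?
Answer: -656585772178/13 ≈ -5.0507e+10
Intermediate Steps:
N = 82403 (N = 15809 + 66594 = 82403)
X(H) = -1008/H (X(H) = -7*12²/H = -1008/H)
(X(-13) - 196910)*(174195 + N) - 1*(-218106) = (-1008/(-13) - 196910)*(174195 + 82403) - 1*(-218106) = (-1008*(-1/13) - 196910)*256598 + 218106 = (1008/13 - 196910)*256598 + 218106 = -2558822/13*256598 + 218106 = -656588607556/13 + 218106 = -656585772178/13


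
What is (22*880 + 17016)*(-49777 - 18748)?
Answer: -2492665400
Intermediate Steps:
(22*880 + 17016)*(-49777 - 18748) = (19360 + 17016)*(-68525) = 36376*(-68525) = -2492665400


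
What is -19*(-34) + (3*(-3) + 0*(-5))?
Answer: 637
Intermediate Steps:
-19*(-34) + (3*(-3) + 0*(-5)) = 646 + (-9 + 0) = 646 - 9 = 637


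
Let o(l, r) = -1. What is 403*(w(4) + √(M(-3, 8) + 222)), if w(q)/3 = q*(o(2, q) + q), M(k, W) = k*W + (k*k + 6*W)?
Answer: 14508 + 403*√255 ≈ 20943.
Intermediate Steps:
M(k, W) = k² + 6*W + W*k (M(k, W) = W*k + (k² + 6*W) = k² + 6*W + W*k)
w(q) = 3*q*(-1 + q) (w(q) = 3*(q*(-1 + q)) = 3*q*(-1 + q))
403*(w(4) + √(M(-3, 8) + 222)) = 403*(3*4*(-1 + 4) + √(((-3)² + 6*8 + 8*(-3)) + 222)) = 403*(3*4*3 + √((9 + 48 - 24) + 222)) = 403*(36 + √(33 + 222)) = 403*(36 + √255) = 14508 + 403*√255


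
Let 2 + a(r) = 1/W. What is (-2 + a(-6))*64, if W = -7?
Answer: -1856/7 ≈ -265.14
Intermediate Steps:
a(r) = -15/7 (a(r) = -2 + 1/(-7) = -2 - ⅐ = -15/7)
(-2 + a(-6))*64 = (-2 - 15/7)*64 = -29/7*64 = -1856/7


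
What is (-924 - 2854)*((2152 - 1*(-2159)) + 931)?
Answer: -19804276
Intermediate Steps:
(-924 - 2854)*((2152 - 1*(-2159)) + 931) = -3778*((2152 + 2159) + 931) = -3778*(4311 + 931) = -3778*5242 = -19804276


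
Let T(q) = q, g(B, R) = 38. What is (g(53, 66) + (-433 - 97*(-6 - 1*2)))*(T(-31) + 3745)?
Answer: 1415034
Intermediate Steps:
(g(53, 66) + (-433 - 97*(-6 - 1*2)))*(T(-31) + 3745) = (38 + (-433 - 97*(-6 - 1*2)))*(-31 + 3745) = (38 + (-433 - 97*(-6 - 2)))*3714 = (38 + (-433 - 97*(-8)))*3714 = (38 + (-433 - 1*(-776)))*3714 = (38 + (-433 + 776))*3714 = (38 + 343)*3714 = 381*3714 = 1415034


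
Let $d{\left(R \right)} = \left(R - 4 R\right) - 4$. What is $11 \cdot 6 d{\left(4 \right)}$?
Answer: $-1056$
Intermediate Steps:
$d{\left(R \right)} = -4 - 3 R$ ($d{\left(R \right)} = - 3 R - 4 = -4 - 3 R$)
$11 \cdot 6 d{\left(4 \right)} = 11 \cdot 6 \left(-4 - 12\right) = 66 \left(-4 - 12\right) = 66 \left(-16\right) = -1056$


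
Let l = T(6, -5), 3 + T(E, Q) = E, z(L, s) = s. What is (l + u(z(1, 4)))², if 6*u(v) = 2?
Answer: 100/9 ≈ 11.111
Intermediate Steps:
u(v) = ⅓ (u(v) = (⅙)*2 = ⅓)
T(E, Q) = -3 + E
l = 3 (l = -3 + 6 = 3)
(l + u(z(1, 4)))² = (3 + ⅓)² = (10/3)² = 100/9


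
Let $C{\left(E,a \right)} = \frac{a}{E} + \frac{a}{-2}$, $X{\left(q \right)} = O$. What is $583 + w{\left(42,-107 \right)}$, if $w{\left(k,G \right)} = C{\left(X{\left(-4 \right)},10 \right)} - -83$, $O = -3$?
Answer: $\frac{1973}{3} \approx 657.67$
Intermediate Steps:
$X{\left(q \right)} = -3$
$C{\left(E,a \right)} = - \frac{a}{2} + \frac{a}{E}$ ($C{\left(E,a \right)} = \frac{a}{E} + a \left(- \frac{1}{2}\right) = \frac{a}{E} - \frac{a}{2} = - \frac{a}{2} + \frac{a}{E}$)
$w{\left(k,G \right)} = \frac{224}{3}$ ($w{\left(k,G \right)} = \left(\left(- \frac{1}{2}\right) 10 + \frac{10}{-3}\right) - -83 = \left(-5 + 10 \left(- \frac{1}{3}\right)\right) + 83 = \left(-5 - \frac{10}{3}\right) + 83 = - \frac{25}{3} + 83 = \frac{224}{3}$)
$583 + w{\left(42,-107 \right)} = 583 + \frac{224}{3} = \frac{1973}{3}$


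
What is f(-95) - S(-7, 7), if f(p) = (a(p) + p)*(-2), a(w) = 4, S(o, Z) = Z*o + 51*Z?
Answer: -126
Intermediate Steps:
S(o, Z) = 51*Z + Z*o
f(p) = -8 - 2*p (f(p) = (4 + p)*(-2) = -8 - 2*p)
f(-95) - S(-7, 7) = (-8 - 2*(-95)) - 7*(51 - 7) = (-8 + 190) - 7*44 = 182 - 1*308 = 182 - 308 = -126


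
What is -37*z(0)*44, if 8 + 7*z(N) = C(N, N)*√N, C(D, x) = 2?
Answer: 13024/7 ≈ 1860.6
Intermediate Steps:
z(N) = -8/7 + 2*√N/7 (z(N) = -8/7 + (2*√N)/7 = -8/7 + 2*√N/7)
-37*z(0)*44 = -37*(-8/7 + 2*√0/7)*44 = -37*(-8/7 + (2/7)*0)*44 = -37*(-8/7 + 0)*44 = -37*(-8/7)*44 = (296/7)*44 = 13024/7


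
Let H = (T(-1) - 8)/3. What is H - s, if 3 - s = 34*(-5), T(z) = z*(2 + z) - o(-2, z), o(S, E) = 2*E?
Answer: -526/3 ≈ -175.33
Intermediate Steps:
T(z) = -2*z + z*(2 + z) (T(z) = z*(2 + z) - 2*z = -2*z + z*(2 + z))
s = 173 (s = 3 - 34*(-5) = 3 - 1*(-170) = 3 + 170 = 173)
H = -7/3 (H = ((-1)² - 8)/3 = (1 - 8)*(⅓) = -7*⅓ = -7/3 ≈ -2.3333)
H - s = -7/3 - 1*173 = -7/3 - 173 = -526/3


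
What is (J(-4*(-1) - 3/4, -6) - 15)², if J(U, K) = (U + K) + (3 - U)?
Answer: 324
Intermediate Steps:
J(U, K) = 3 + K (J(U, K) = (K + U) + (3 - U) = 3 + K)
(J(-4*(-1) - 3/4, -6) - 15)² = ((3 - 6) - 15)² = (-3 - 15)² = (-18)² = 324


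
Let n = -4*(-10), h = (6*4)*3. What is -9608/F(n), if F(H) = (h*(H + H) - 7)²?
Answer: -9608/33097009 ≈ -0.00029030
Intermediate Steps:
h = 72 (h = 24*3 = 72)
n = 40
F(H) = (-7 + 144*H)² (F(H) = (72*(H + H) - 7)² = (72*(2*H) - 7)² = (144*H - 7)² = (-7 + 144*H)²)
-9608/F(n) = -9608/(-7 + 144*40)² = -9608/(-7 + 5760)² = -9608/(5753²) = -9608/33097009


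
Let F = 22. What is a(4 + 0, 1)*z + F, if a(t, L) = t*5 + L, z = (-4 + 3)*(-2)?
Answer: 64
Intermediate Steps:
z = 2 (z = -1*(-2) = 2)
a(t, L) = L + 5*t (a(t, L) = 5*t + L = L + 5*t)
a(4 + 0, 1)*z + F = (1 + 5*(4 + 0))*2 + 22 = (1 + 5*4)*2 + 22 = (1 + 20)*2 + 22 = 21*2 + 22 = 42 + 22 = 64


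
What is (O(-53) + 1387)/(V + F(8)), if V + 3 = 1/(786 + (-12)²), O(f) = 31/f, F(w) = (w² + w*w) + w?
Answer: 68336400/6555623 ≈ 10.424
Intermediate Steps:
F(w) = w + 2*w² (F(w) = (w² + w²) + w = 2*w² + w = w + 2*w²)
V = -2789/930 (V = -3 + 1/(786 + (-12)²) = -3 + 1/(786 + 144) = -3 + 1/930 = -2789/930 ≈ -2.9989)
(O(-53) + 1387)/(V + F(8)) = (31/(-53) + 1387)/(-2789/930 + 8*(1 + 2*8)) = (31*(-1/53) + 1387)/(-2789/930 + 8*(1 + 16)) = (-31/53 + 1387)/(-2789/930 + 8*17) = 73480/(53*(-2789/930 + 136)) = 73480/(53*(123691/930)) = (73480/53)*(930/123691) = 68336400/6555623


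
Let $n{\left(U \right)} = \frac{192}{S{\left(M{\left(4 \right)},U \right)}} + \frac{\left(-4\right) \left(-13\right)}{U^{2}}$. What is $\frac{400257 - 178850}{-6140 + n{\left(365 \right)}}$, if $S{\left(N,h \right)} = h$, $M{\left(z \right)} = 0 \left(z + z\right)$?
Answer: $- \frac{29496947575}{817931368} \approx -36.063$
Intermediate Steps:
$M{\left(z \right)} = 0$ ($M{\left(z \right)} = 0 \cdot 2 z = 0$)
$n{\left(U \right)} = \frac{52}{U^{2}} + \frac{192}{U}$ ($n{\left(U \right)} = \frac{192}{U} + \frac{\left(-4\right) \left(-13\right)}{U^{2}} = \frac{192}{U} + \frac{52}{U^{2}} = \frac{52}{U^{2}} + \frac{192}{U}$)
$\frac{400257 - 178850}{-6140 + n{\left(365 \right)}} = \frac{400257 - 178850}{-6140 + \frac{4 \left(13 + 48 \cdot 365\right)}{133225}} = \frac{221407}{-6140 + 4 \cdot \frac{1}{133225} \left(13 + 17520\right)} = \frac{221407}{-6140 + 4 \cdot \frac{1}{133225} \cdot 17533} = \frac{221407}{-6140 + \frac{70132}{133225}} = \frac{221407}{- \frac{817931368}{133225}} = 221407 \left(- \frac{133225}{817931368}\right) = - \frac{29496947575}{817931368}$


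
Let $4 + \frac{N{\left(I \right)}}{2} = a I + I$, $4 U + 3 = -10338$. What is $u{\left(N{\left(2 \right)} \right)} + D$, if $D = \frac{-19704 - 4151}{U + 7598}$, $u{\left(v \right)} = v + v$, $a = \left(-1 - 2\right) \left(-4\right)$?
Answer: $\frac{1669068}{20051} \approx 83.241$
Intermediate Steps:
$U = - \frac{10341}{4}$ ($U = - \frac{3}{4} + \frac{1}{4} \left(-10338\right) = - \frac{3}{4} - \frac{5169}{2} = - \frac{10341}{4} \approx -2585.3$)
$a = 12$ ($a = \left(-3\right) \left(-4\right) = 12$)
$N{\left(I \right)} = -8 + 26 I$ ($N{\left(I \right)} = -8 + 2 \left(12 I + I\right) = -8 + 2 \cdot 13 I = -8 + 26 I$)
$u{\left(v \right)} = 2 v$
$D = - \frac{95420}{20051}$ ($D = \frac{-19704 - 4151}{- \frac{10341}{4} + 7598} = - \frac{23855}{\frac{20051}{4}} = \left(-23855\right) \frac{4}{20051} = - \frac{95420}{20051} \approx -4.7589$)
$u{\left(N{\left(2 \right)} \right)} + D = 2 \left(-8 + 26 \cdot 2\right) - \frac{95420}{20051} = 2 \left(-8 + 52\right) - \frac{95420}{20051} = 2 \cdot 44 - \frac{95420}{20051} = 88 - \frac{95420}{20051} = \frac{1669068}{20051}$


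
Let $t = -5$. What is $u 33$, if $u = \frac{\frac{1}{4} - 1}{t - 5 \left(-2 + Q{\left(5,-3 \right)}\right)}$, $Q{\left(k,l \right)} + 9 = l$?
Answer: $- \frac{99}{260} \approx -0.38077$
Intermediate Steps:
$Q{\left(k,l \right)} = -9 + l$
$u = - \frac{3}{260}$ ($u = \frac{\frac{1}{4} - 1}{-5 - 5 \left(-2 - 12\right)} = - \frac{3}{4 \left(-5 - -70\right)} = - \frac{3}{4 \left(-5 + 70\right)} = - \frac{3}{4 \cdot 65} = \left(- \frac{3}{4}\right) \frac{1}{65} = - \frac{3}{260} \approx -0.011538$)
$u 33 = \left(- \frac{3}{260}\right) 33 = - \frac{99}{260}$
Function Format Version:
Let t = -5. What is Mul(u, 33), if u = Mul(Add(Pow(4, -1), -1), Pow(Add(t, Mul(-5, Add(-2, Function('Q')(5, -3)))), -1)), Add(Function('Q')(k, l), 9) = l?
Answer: Rational(-99, 260) ≈ -0.38077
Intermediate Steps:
Function('Q')(k, l) = Add(-9, l)
u = Rational(-3, 260) (u = Mul(Add(Pow(4, -1), -1), Pow(Add(-5, Mul(-5, Add(-2, Add(-9, -3)))), -1)) = Mul(Add(Rational(1, 4), -1), Pow(Add(-5, Mul(-5, Add(-2, -12))), -1)) = Mul(Rational(-3, 4), Pow(Add(-5, Mul(-5, -14)), -1)) = Mul(Rational(-3, 4), Pow(Add(-5, 70), -1)) = Mul(Rational(-3, 4), Pow(65, -1)) = Mul(Rational(-3, 4), Rational(1, 65)) = Rational(-3, 260) ≈ -0.011538)
Mul(u, 33) = Mul(Rational(-3, 260), 33) = Rational(-99, 260)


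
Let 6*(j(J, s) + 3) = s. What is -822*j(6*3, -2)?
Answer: 2740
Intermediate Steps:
j(J, s) = -3 + s/6
-822*j(6*3, -2) = -822*(-3 + (⅙)*(-2)) = -822*(-3 - ⅓) = -822*(-10/3) = 2740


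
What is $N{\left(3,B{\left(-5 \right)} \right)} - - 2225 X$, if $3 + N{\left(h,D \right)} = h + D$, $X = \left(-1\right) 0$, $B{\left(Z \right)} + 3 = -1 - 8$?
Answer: $-12$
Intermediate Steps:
$B{\left(Z \right)} = -12$ ($B{\left(Z \right)} = -3 - 9 = -12$)
$X = 0$
$N{\left(h,D \right)} = -3 + D + h$ ($N{\left(h,D \right)} = -3 + \left(h + D\right) = -3 + \left(D + h\right) = -3 + D + h$)
$N{\left(3,B{\left(-5 \right)} \right)} - - 2225 X = \left(-3 - 12 + 3\right) - \left(-2225\right) 0 = -12 - 0 = -12 + 0 = -12$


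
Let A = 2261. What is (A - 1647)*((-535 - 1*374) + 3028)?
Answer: 1301066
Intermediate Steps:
(A - 1647)*((-535 - 1*374) + 3028) = (2261 - 1647)*((-535 - 1*374) + 3028) = 614*((-535 - 374) + 3028) = 614*(-909 + 3028) = 614*2119 = 1301066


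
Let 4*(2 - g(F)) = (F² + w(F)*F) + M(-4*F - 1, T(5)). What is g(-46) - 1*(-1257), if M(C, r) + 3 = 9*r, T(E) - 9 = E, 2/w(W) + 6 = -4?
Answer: 13939/20 ≈ 696.95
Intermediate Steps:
w(W) = -⅕ (w(W) = 2/(-6 - 4) = 2/(-10) = 2*(-⅒) = -⅕)
T(E) = 9 + E
M(C, r) = -3 + 9*r
g(F) = -115/4 - F²/4 + F/20 (g(F) = 2 - ((F² - F/5) + (-3 + 9*(9 + 5)))/4 = 2 - ((F² - F/5) + (-3 + 9*14))/4 = 2 - ((F² - F/5) + (-3 + 126))/4 = 2 - ((F² - F/5) + 123)/4 = 2 - (123 + F² - F/5)/4 = 2 + (-123/4 - F²/4 + F/20) = -115/4 - F²/4 + F/20)
g(-46) - 1*(-1257) = (-115/4 - ¼*(-46)² + (1/20)*(-46)) - 1*(-1257) = (-115/4 - ¼*2116 - 23/10) + 1257 = (-115/4 - 529 - 23/10) + 1257 = -11201/20 + 1257 = 13939/20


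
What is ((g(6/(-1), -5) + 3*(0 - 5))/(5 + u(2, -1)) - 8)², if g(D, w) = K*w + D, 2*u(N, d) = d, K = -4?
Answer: 5476/81 ≈ 67.605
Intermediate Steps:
u(N, d) = d/2
g(D, w) = D - 4*w (g(D, w) = -4*w + D = D - 4*w)
((g(6/(-1), -5) + 3*(0 - 5))/(5 + u(2, -1)) - 8)² = (((6/(-1) - 4*(-5)) + 3*(0 - 5))/(5 + (½)*(-1)) - 8)² = (((6*(-1) + 20) + 3*(-5))/(5 - ½) - 8)² = (((-6 + 20) - 15)/(9/2) - 8)² = ((14 - 15)*(2/9) - 8)² = (-1*2/9 - 8)² = (-2/9 - 8)² = (-74/9)² = 5476/81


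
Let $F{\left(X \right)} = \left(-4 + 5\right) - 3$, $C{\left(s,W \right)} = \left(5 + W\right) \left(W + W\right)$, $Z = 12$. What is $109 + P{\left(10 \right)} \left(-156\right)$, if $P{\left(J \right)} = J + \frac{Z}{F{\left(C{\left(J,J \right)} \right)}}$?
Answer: $-515$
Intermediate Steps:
$C{\left(s,W \right)} = 2 W \left(5 + W\right)$ ($C{\left(s,W \right)} = \left(5 + W\right) 2 W = 2 W \left(5 + W\right)$)
$F{\left(X \right)} = -2$ ($F{\left(X \right)} = 1 - 3 = -2$)
$P{\left(J \right)} = -6 + J$ ($P{\left(J \right)} = J + \frac{12}{-2} = J + 12 \left(- \frac{1}{2}\right) = J - 6 = -6 + J$)
$109 + P{\left(10 \right)} \left(-156\right) = 109 + \left(-6 + 10\right) \left(-156\right) = 109 + 4 \left(-156\right) = 109 - 624 = -515$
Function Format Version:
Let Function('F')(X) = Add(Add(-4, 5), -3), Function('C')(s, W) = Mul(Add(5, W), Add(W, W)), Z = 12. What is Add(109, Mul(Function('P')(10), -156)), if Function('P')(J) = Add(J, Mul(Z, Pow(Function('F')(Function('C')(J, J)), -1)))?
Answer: -515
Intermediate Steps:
Function('C')(s, W) = Mul(2, W, Add(5, W)) (Function('C')(s, W) = Mul(Add(5, W), Mul(2, W)) = Mul(2, W, Add(5, W)))
Function('F')(X) = -2 (Function('F')(X) = Add(1, -3) = -2)
Function('P')(J) = Add(-6, J) (Function('P')(J) = Add(J, Mul(12, Pow(-2, -1))) = Add(J, Mul(12, Rational(-1, 2))) = Add(J, -6) = Add(-6, J))
Add(109, Mul(Function('P')(10), -156)) = Add(109, Mul(Add(-6, 10), -156)) = Add(109, Mul(4, -156)) = Add(109, -624) = -515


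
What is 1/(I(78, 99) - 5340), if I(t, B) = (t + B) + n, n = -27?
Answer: -1/5190 ≈ -0.00019268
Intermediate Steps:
I(t, B) = -27 + B + t (I(t, B) = (t + B) - 27 = (B + t) - 27 = -27 + B + t)
1/(I(78, 99) - 5340) = 1/((-27 + 99 + 78) - 5340) = 1/(150 - 5340) = 1/(-5190) = -1/5190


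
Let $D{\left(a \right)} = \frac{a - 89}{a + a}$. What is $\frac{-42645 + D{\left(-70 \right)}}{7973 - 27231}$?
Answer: $\frac{5970141}{2696120} \approx 2.2143$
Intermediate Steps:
$D{\left(a \right)} = \frac{-89 + a}{2 a}$
$\frac{-42645 + D{\left(-70 \right)}}{7973 - 27231} = \frac{-42645 + \frac{-89 - 70}{2 \left(-70\right)}}{7973 - 27231} = \frac{-42645 + \frac{1}{2} \left(- \frac{1}{70}\right) \left(-159\right)}{-19258} = \left(-42645 + \frac{159}{140}\right) \left(- \frac{1}{19258}\right) = \left(- \frac{5970141}{140}\right) \left(- \frac{1}{19258}\right) = \frac{5970141}{2696120}$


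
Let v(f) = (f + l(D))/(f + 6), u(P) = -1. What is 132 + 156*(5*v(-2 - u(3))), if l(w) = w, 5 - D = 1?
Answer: 600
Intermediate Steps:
D = 4 (D = 5 - 1*1 = 5 - 1 = 4)
v(f) = (4 + f)/(6 + f) (v(f) = (f + 4)/(f + 6) = (4 + f)/(6 + f))
132 + 156*(5*v(-2 - u(3))) = 132 + 156*(5*((4 + (-2 - 1*(-1)))/(6 + (-2 - 1*(-1))))) = 132 + 156*(5*((4 + (-2 + 1))/(6 + (-2 + 1)))) = 132 + 156*(5*((4 - 1)/(6 - 1))) = 132 + 156*(5*(3/5)) = 132 + 156*3 = 132 + 468 = 600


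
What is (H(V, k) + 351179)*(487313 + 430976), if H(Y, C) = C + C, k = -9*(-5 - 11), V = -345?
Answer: 322748279963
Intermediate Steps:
k = 144 (k = -9*(-16) = 144)
H(Y, C) = 2*C
(H(V, k) + 351179)*(487313 + 430976) = (2*144 + 351179)*(487313 + 430976) = (288 + 351179)*918289 = 351467*918289 = 322748279963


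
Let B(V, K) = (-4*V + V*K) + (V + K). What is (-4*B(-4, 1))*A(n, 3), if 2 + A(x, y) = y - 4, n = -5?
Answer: 108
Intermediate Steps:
A(x, y) = -6 + y (A(x, y) = -2 + (y - 4) = -2 + (-4 + y) = -6 + y)
B(V, K) = K - 3*V + K*V (B(V, K) = (-4*V + K*V) + (K + V) = K - 3*V + K*V)
(-4*B(-4, 1))*A(n, 3) = (-4*(1 - 3*(-4) + 1*(-4)))*(-6 + 3) = -4*(1 + 12 - 4)*(-3) = -4*9*(-3) = -36*(-3) = 108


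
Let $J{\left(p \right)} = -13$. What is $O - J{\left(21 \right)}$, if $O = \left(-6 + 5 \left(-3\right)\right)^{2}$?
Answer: $454$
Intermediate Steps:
$O = 441$ ($O = \left(-6 - 15\right)^{2} = \left(-21\right)^{2} = 441$)
$O - J{\left(21 \right)} = 441 - -13 = 441 + 13 = 454$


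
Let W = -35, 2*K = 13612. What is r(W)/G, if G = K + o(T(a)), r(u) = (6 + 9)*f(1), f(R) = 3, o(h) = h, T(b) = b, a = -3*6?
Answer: 45/6788 ≈ 0.0066293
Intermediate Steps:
a = -18
K = 6806 (K = (½)*13612 = 6806)
r(u) = 45 (r(u) = (6 + 9)*3 = 15*3 = 45)
G = 6788 (G = 6806 - 18 = 6788)
r(W)/G = 45/6788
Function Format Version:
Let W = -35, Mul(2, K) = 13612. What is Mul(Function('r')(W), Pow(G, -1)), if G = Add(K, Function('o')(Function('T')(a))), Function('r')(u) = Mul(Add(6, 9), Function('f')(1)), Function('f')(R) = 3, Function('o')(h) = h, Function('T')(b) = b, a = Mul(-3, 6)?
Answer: Rational(45, 6788) ≈ 0.0066293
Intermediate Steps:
a = -18
K = 6806 (K = Mul(Rational(1, 2), 13612) = 6806)
Function('r')(u) = 45 (Function('r')(u) = Mul(Add(6, 9), 3) = Mul(15, 3) = 45)
G = 6788 (G = Add(6806, -18) = 6788)
Mul(Function('r')(W), Pow(G, -1)) = Mul(45, Pow(6788, -1)) = Mul(45, Rational(1, 6788)) = Rational(45, 6788)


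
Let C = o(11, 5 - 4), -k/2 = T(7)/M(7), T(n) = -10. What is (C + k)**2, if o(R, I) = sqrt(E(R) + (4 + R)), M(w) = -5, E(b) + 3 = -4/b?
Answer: 304/11 - 64*sqrt(22)/11 ≈ 0.34667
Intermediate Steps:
E(b) = -3 - 4/b
k = -4 (k = -(-20)/(-5) = -(-20)*(-1)/5 = -2*2 = -4)
o(R, I) = sqrt(1 + R - 4/R) (o(R, I) = sqrt((-3 - 4/R) + (4 + R)) = sqrt(1 + R - 4/R))
C = 8*sqrt(22)/11 (C = sqrt(1 + 11 - 4/11) = sqrt(128/11) = 8*sqrt(22)/11 ≈ 3.4112)
(C + k)**2 = (8*sqrt(22)/11 - 4)**2 = (-4 + 8*sqrt(22)/11)**2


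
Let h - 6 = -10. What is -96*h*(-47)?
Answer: -18048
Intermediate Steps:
h = -4 (h = 6 - 10 = -4)
-96*h*(-47) = -96*(-4)*(-47) = 384*(-47) = -18048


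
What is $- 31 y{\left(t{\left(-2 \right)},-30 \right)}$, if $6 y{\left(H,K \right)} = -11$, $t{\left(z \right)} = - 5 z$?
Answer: $\frac{341}{6} \approx 56.833$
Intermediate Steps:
$y{\left(H,K \right)} = - \frac{11}{6}$ ($y{\left(H,K \right)} = \frac{1}{6} \left(-11\right) = - \frac{11}{6}$)
$- 31 y{\left(t{\left(-2 \right)},-30 \right)} = \left(-31\right) \left(- \frac{11}{6}\right) = \frac{341}{6}$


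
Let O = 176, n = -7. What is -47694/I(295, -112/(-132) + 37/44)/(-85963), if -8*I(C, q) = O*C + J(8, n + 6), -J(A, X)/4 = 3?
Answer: -95388/1115541851 ≈ -8.5508e-5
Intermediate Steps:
J(A, X) = -12 (J(A, X) = -4*3 = -12)
I(C, q) = 3/2 - 22*C (I(C, q) = -(176*C - 12)/8 = -(-12 + 176*C)/8 = 3/2 - 22*C)
-47694/I(295, -112/(-132) + 37/44)/(-85963) = -47694/(3/2 - 22*295)/(-85963) = -47694/(3/2 - 6490)*(-1/85963) = -47694/(-12977/2)*(-1/85963) = -47694*(-2/12977)*(-1/85963) = (95388/12977)*(-1/85963) = -95388/1115541851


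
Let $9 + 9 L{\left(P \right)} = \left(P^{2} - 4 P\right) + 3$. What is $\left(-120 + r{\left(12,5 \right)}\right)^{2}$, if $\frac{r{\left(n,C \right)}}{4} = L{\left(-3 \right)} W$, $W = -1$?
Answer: $\frac{144400}{9} \approx 16044.0$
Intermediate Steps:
$L{\left(P \right)} = - \frac{2}{3} - \frac{4 P}{9} + \frac{P^{2}}{9}$ ($L{\left(P \right)} = -1 + \frac{\left(P^{2} - 4 P\right) + 3}{9} = -1 + \frac{3 + P^{2} - 4 P}{9} = -1 + \left(\frac{1}{3} - \frac{4 P}{9} + \frac{P^{2}}{9}\right) = - \frac{2}{3} - \frac{4 P}{9} + \frac{P^{2}}{9}$)
$r{\left(n,C \right)} = - \frac{20}{3}$ ($r{\left(n,C \right)} = 4 \left(- \frac{2}{3} - - \frac{4}{3} + \frac{\left(-3\right)^{2}}{9}\right) \left(-1\right) = 4 \left(- \frac{2}{3} + \frac{4}{3} + \frac{1}{9} \cdot 9\right) \left(-1\right) = 4 \left(- \frac{2}{3} + \frac{4}{3} + 1\right) \left(-1\right) = 4 \cdot \frac{5}{3} \left(-1\right) = 4 \left(- \frac{5}{3}\right) = - \frac{20}{3}$)
$\left(-120 + r{\left(12,5 \right)}\right)^{2} = \left(-120 - \frac{20}{3}\right)^{2} = \left(- \frac{380}{3}\right)^{2} = \frac{144400}{9}$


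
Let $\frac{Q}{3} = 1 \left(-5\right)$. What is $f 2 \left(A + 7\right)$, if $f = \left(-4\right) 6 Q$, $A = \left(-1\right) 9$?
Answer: $-1440$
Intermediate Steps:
$A = -9$
$Q = -15$ ($Q = 3 \cdot 1 \left(-5\right) = 3 \left(-5\right) = -15$)
$f = 360$ ($f = \left(-4\right) 6 \left(-15\right) = \left(-24\right) \left(-15\right) = 360$)
$f 2 \left(A + 7\right) = 360 \cdot 2 \left(-9 + 7\right) = 720 \left(-2\right) = -1440$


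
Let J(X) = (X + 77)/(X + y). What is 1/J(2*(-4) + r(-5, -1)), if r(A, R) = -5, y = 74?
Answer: 61/64 ≈ 0.95313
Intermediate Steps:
J(X) = (77 + X)/(74 + X) (J(X) = (X + 77)/(X + 74) = (77 + X)/(74 + X))
1/J(2*(-4) + r(-5, -1)) = 1/((77 + (2*(-4) - 5))/(74 + (2*(-4) - 5))) = 1/((77 + (-8 - 5))/(74 + (-8 - 5))) = 1/((77 - 13)/(74 - 13)) = 1/(64/61) = 61/64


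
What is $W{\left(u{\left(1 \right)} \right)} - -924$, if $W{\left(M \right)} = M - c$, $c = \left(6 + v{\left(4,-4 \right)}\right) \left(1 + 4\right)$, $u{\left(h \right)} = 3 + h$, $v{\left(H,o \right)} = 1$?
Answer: $893$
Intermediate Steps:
$c = 35$ ($c = \left(6 + 1\right) \left(1 + 4\right) = 7 \cdot 5 = 35$)
$W{\left(M \right)} = -35 + M$ ($W{\left(M \right)} = M - 35 = -35 + M$)
$W{\left(u{\left(1 \right)} \right)} - -924 = \left(-35 + \left(3 + 1\right)\right) - -924 = \left(-35 + 4\right) + 924 = -31 + 924 = 893$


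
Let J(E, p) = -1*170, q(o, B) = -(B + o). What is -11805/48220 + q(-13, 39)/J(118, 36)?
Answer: -75313/819740 ≈ -0.091874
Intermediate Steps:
q(o, B) = -B - o
J(E, p) = -170
-11805/48220 + q(-13, 39)/J(118, 36) = -11805/48220 + (-1*39 - 1*(-13))/(-170) = -11805*1/48220 + (-39 + 13)*(-1/170) = -2361/9644 - 26*(-1/170) = -2361/9644 + 13/85 = -75313/819740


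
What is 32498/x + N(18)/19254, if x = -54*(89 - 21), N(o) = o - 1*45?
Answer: -52151303/5891724 ≈ -8.8516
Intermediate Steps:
N(o) = -45 + o (N(o) = o - 45 = -45 + o)
x = -3672 (x = -54*68 = -3672)
32498/x + N(18)/19254 = 32498/(-3672) + (-45 + 18)/19254 = 32498*(-1/3672) - 27*1/19254 = -16249/1836 - 9/6418 = -52151303/5891724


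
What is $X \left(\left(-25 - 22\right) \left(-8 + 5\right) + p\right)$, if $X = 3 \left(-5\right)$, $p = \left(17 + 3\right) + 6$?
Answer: $-2505$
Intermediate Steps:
$p = 26$ ($p = 20 + 6 = 26$)
$X = -15$
$X \left(\left(-25 - 22\right) \left(-8 + 5\right) + p\right) = - 15 \left(\left(-25 - 22\right) \left(-8 + 5\right) + 26\right) = - 15 \left(\left(-47\right) \left(-3\right) + 26\right) = - 15 \left(141 + 26\right) = \left(-15\right) 167 = -2505$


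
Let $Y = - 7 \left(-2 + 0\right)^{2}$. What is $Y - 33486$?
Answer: $-33514$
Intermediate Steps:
$Y = -28$ ($Y = - 7 \left(-2\right)^{2} = \left(-7\right) 4 = -28$)
$Y - 33486 = -28 - 33486 = -33514$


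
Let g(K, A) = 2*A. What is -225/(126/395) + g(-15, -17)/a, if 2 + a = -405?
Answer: -4018649/5698 ≈ -705.27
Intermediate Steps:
a = -407 (a = -2 - 405 = -407)
-225/(126/395) + g(-15, -17)/a = -225/(126/395) + (2*(-17))/(-407) = -225/(126*(1/395)) - 34*(-1/407) = -225/126/395 + 34/407 = -225*395/126 + 34/407 = -9875/14 + 34/407 = -4018649/5698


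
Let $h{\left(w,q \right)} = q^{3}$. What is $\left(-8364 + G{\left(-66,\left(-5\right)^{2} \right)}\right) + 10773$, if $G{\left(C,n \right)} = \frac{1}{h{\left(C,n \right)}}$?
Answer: $\frac{37640626}{15625} \approx 2409.0$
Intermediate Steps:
$G{\left(C,n \right)} = \frac{1}{n^{3}}$
$\left(-8364 + G{\left(-66,\left(-5\right)^{2} \right)}\right) + 10773 = \left(-8364 + \frac{1}{15625}\right) + 10773 = - \frac{130687499}{15625} + 10773 = \frac{37640626}{15625}$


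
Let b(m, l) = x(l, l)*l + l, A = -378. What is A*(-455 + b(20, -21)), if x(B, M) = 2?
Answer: 195804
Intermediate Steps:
b(m, l) = 3*l (b(m, l) = 2*l + l = 3*l)
A*(-455 + b(20, -21)) = -378*(-455 + 3*(-21)) = -378*(-455 - 63) = -378*(-518) = 195804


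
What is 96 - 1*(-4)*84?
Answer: 432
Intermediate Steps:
96 - 1*(-4)*84 = 96 + 4*84 = 96 + 336 = 432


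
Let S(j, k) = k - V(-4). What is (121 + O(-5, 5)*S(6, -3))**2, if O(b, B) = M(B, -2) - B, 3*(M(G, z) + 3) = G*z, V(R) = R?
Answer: 108241/9 ≈ 12027.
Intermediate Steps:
M(G, z) = -3 + G*z/3 (M(G, z) = -3 + (G*z)/3 = -3 + G*z/3)
S(j, k) = 4 + k (S(j, k) = k - 1*(-4) = k + 4 = 4 + k)
O(b, B) = -3 - 5*B/3 (O(b, B) = (-3 + (1/3)*B*(-2)) - B = (-3 - 2*B/3) - B = -3 - 5*B/3)
(121 + O(-5, 5)*S(6, -3))**2 = (121 + (-3 - 5/3*5)*(4 - 3))**2 = (121 + (-3 - 25/3)*1)**2 = (121 - 34/3*1)**2 = (121 - 34/3)**2 = (329/3)**2 = 108241/9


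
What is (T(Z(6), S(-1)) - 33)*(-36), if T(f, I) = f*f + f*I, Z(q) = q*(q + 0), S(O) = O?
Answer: -44172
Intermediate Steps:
Z(q) = q**2 (Z(q) = q*q = q**2)
T(f, I) = f**2 + I*f
(T(Z(6), S(-1)) - 33)*(-36) = (6**2*(-1 + 6**2) - 33)*(-36) = (36*(-1 + 36) - 33)*(-36) = (36*35 - 33)*(-36) = (1260 - 33)*(-36) = 1227*(-36) = -44172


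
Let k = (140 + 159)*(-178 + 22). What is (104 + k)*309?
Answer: -14380860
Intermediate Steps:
k = -46644 (k = 299*(-156) = -46644)
(104 + k)*309 = (104 - 46644)*309 = -46540*309 = -14380860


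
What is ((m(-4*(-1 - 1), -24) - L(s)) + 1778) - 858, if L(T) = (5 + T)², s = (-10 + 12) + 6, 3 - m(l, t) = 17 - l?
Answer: 745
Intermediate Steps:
m(l, t) = -14 + l (m(l, t) = 3 - (17 - l) = 3 + (-17 + l) = -14 + l)
s = 8 (s = 2 + 6 = 8)
((m(-4*(-1 - 1), -24) - L(s)) + 1778) - 858 = (((-14 - 4*(-1 - 1)) - (5 + 8)²) + 1778) - 858 = (((-14 - 4*(-2)) - 1*13²) + 1778) - 858 = (((-14 + 8) - 1*169) + 1778) - 858 = ((-6 - 169) + 1778) - 858 = (-175 + 1778) - 858 = 1603 - 858 = 745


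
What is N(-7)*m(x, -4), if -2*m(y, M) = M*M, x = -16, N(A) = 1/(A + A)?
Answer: 4/7 ≈ 0.57143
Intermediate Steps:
N(A) = 1/(2*A)
m(y, M) = -M²/2 (m(y, M) = -M*M/2 = -M²/2)
N(-7)*m(x, -4) = ((½)/(-7))*(-½*(-4)²) = ((½)*(-⅐))*(-½*16) = -1/14*(-8) = 4/7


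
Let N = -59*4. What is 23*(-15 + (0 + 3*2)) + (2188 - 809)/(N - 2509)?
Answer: -569594/2745 ≈ -207.50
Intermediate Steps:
N = -236
23*(-15 + (0 + 3*2)) + (2188 - 809)/(N - 2509) = 23*(-15 + (0 + 3*2)) + (2188 - 809)/(-236 - 2509) = 23*(-15 + (0 + 6)) + 1379/(-2745) = 23*(-15 + 6) + 1379*(-1/2745) = 23*(-9) - 1379/2745 = -207 - 1379/2745 = -569594/2745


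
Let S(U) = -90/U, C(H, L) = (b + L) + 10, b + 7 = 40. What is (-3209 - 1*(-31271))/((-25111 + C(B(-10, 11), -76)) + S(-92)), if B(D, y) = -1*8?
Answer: -1290852/1156579 ≈ -1.1161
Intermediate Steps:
B(D, y) = -8
b = 33 (b = -7 + 40 = 33)
C(H, L) = 43 + L (C(H, L) = (33 + L) + 10 = 43 + L)
(-3209 - 1*(-31271))/((-25111 + C(B(-10, 11), -76)) + S(-92)) = (-3209 - 1*(-31271))/((-25111 + (43 - 76)) - 90/(-92)) = (-3209 + 31271)/((-25111 - 33) - 90*(-1/92)) = 28062/(-25144 + 45/46) = 28062/(-1156579/46) = 28062*(-46/1156579) = -1290852/1156579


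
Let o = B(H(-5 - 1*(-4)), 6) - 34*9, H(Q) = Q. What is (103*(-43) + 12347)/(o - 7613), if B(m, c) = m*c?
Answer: -7918/7925 ≈ -0.99912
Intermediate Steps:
B(m, c) = c*m
o = -312 (o = 6*(-5 - 1*(-4)) - 34*9 = 6*(-5 + 4) - 306 = 6*(-1) - 306 = -6 - 306 = -312)
(103*(-43) + 12347)/(o - 7613) = (103*(-43) + 12347)/(-312 - 7613) = (-4429 + 12347)/(-7925) = 7918*(-1/7925) = -7918/7925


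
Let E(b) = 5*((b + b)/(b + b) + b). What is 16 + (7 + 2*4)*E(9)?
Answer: 766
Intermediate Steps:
E(b) = 5 + 5*b (E(b) = 5*((2*b)/((2*b)) + b) = 5*((2*b)*(1/(2*b)) + b) = 5*(1 + b) = 5 + 5*b)
16 + (7 + 2*4)*E(9) = 16 + (7 + 2*4)*(5 + 5*9) = 16 + (7 + 8)*(5 + 45) = 16 + 15*50 = 16 + 750 = 766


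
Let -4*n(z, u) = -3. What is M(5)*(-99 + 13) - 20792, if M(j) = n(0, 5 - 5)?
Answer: -41713/2 ≈ -20857.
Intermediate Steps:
n(z, u) = ¾ (n(z, u) = -¼*(-3) = ¾)
M(j) = ¾
M(5)*(-99 + 13) - 20792 = 3*(-99 + 13)/4 - 20792 = (¾)*(-86) - 20792 = -129/2 - 20792 = -41713/2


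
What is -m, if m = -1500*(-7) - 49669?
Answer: 39169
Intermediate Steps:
m = -39169 (m = 10500 - 49669 = -39169)
-m = -1*(-39169) = 39169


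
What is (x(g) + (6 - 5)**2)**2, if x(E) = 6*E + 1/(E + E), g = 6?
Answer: 198025/144 ≈ 1375.2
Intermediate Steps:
x(E) = 1/(2*E) + 6*E (x(E) = 6*E + 1/(2*E) = 1/(2*E) + 6*E)
(x(g) + (6 - 5)**2)**2 = (((1/2)/6 + 6*6) + (6 - 5)**2)**2 = (((1/2)*(1/6) + 36) + 1**2)**2 = ((1/12 + 36) + 1)**2 = (433/12 + 1)**2 = (445/12)**2 = 198025/144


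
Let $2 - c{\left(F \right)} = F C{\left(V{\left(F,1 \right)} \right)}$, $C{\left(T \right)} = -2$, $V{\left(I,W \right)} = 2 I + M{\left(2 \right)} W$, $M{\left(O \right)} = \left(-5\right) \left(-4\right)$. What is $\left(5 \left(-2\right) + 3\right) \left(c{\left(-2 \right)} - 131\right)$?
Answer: $931$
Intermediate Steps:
$M{\left(O \right)} = 20$
$V{\left(I,W \right)} = 2 I + 20 W$
$c{\left(F \right)} = 2 + 2 F$ ($c{\left(F \right)} = 2 - F \left(-2\right) = 2 - - 2 F = 2 + 2 F$)
$\left(5 \left(-2\right) + 3\right) \left(c{\left(-2 \right)} - 131\right) = \left(5 \left(-2\right) + 3\right) \left(\left(2 + 2 \left(-2\right)\right) - 131\right) = \left(-10 + 3\right) \left(\left(2 - 4\right) - 131\right) = - 7 \left(-2 - 131\right) = \left(-7\right) \left(-133\right) = 931$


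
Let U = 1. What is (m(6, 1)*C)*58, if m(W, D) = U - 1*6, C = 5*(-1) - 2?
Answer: 2030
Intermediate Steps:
C = -7 (C = -5 - 2 = -7)
m(W, D) = -5 (m(W, D) = 1 - 1*6 = 1 - 6 = -5)
(m(6, 1)*C)*58 = -5*(-7)*58 = 35*58 = 2030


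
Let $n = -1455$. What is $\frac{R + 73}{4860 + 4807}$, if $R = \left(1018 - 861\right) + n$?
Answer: $- \frac{175}{1381} \approx -0.12672$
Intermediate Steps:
$R = -1298$ ($R = \left(1018 - 861\right) - 1455 = 157 - 1455 = -1298$)
$\frac{R + 73}{4860 + 4807} = \frac{-1298 + 73}{4860 + 4807} = - \frac{1225}{9667} = \left(-1225\right) \frac{1}{9667} = - \frac{175}{1381}$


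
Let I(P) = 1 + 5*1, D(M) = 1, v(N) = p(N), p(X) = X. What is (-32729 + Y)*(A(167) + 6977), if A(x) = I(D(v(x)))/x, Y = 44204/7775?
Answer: -59289134627443/259685 ≈ -2.2831e+8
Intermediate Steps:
v(N) = N
I(P) = 6 (I(P) = 1 + 5 = 6)
Y = 44204/7775 (Y = 44204*(1/7775) = 44204/7775 ≈ 5.6854)
A(x) = 6/x
(-32729 + Y)*(A(167) + 6977) = (-32729 + 44204/7775)*(6/167 + 6977) = -254423771*(6*(1/167) + 6977)/7775 = -254423771*(6/167 + 6977)/7775 = -254423771/7775*1165165/167 = -59289134627443/259685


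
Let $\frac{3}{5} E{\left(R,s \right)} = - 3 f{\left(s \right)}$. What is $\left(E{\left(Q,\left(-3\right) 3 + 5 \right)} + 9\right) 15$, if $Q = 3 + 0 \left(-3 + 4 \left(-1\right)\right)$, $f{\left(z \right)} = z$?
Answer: $435$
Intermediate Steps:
$Q = 3$ ($Q = 3 + 0 \left(-3 - 4\right) = 3 + 0 \left(-7\right) = 3 + 0 = 3$)
$E{\left(R,s \right)} = - 5 s$ ($E{\left(R,s \right)} = \frac{5 \left(- 3 s\right)}{3} = - 5 s$)
$\left(E{\left(Q,\left(-3\right) 3 + 5 \right)} + 9\right) 15 = \left(- 5 \left(\left(-3\right) 3 + 5\right) + 9\right) 15 = \left(- 5 \left(-9 + 5\right) + 9\right) 15 = \left(\left(-5\right) \left(-4\right) + 9\right) 15 = \left(20 + 9\right) 15 = 29 \cdot 15 = 435$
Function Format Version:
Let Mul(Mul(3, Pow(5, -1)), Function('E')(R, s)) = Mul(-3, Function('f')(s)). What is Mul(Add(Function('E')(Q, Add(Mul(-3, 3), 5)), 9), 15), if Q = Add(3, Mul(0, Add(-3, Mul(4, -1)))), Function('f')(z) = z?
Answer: 435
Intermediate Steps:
Q = 3 (Q = Add(3, Mul(0, Add(-3, -4))) = Add(3, Mul(0, -7)) = Add(3, 0) = 3)
Function('E')(R, s) = Mul(-5, s) (Function('E')(R, s) = Mul(Rational(5, 3), Mul(-3, s)) = Mul(-5, s))
Mul(Add(Function('E')(Q, Add(Mul(-3, 3), 5)), 9), 15) = Mul(Add(Mul(-5, Add(Mul(-3, 3), 5)), 9), 15) = Mul(Add(Mul(-5, Add(-9, 5)), 9), 15) = Mul(Add(Mul(-5, -4), 9), 15) = Mul(Add(20, 9), 15) = Mul(29, 15) = 435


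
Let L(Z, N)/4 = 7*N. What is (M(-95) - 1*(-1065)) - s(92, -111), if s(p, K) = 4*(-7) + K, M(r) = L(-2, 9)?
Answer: 1456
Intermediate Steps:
L(Z, N) = 28*N (L(Z, N) = 4*(7*N) = 28*N)
M(r) = 252 (M(r) = 28*9 = 252)
s(p, K) = -28 + K
(M(-95) - 1*(-1065)) - s(92, -111) = (252 - 1*(-1065)) - (-28 - 111) = (252 + 1065) - 1*(-139) = 1317 + 139 = 1456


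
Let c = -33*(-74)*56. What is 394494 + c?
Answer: 531246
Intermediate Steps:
c = 136752 (c = 2442*56 = 136752)
394494 + c = 394494 + 136752 = 531246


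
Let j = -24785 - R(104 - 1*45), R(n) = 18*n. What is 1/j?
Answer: -1/25847 ≈ -3.8689e-5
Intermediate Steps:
j = -25847 (j = -24785 - 18*(104 - 1*45) = -24785 - 18*(104 - 45) = -24785 - 18*59 = -24785 - 1*1062 = -24785 - 1062 = -25847)
1/j = 1/(-25847) = -1/25847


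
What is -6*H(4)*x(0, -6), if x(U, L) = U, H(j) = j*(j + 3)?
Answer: 0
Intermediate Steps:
H(j) = j*(3 + j)
-6*H(4)*x(0, -6) = -6*(4*(3 + 4))*0 = -6*(4*7)*0 = -6*28*0 = -168*0 = -1*0 = 0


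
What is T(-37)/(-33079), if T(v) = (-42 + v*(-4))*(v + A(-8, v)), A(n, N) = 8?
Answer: 3074/33079 ≈ 0.092929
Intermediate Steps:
T(v) = (-42 - 4*v)*(8 + v) (T(v) = (-42 + v*(-4))*(v + 8) = (-42 - 4*v)*(8 + v))
T(-37)/(-33079) = (-336 - 74*(-37) - 4*(-37)²)/(-33079) = (-336 + 2738 - 4*1369)*(-1/33079) = (-336 + 2738 - 5476)*(-1/33079) = -3074*(-1/33079) = 3074/33079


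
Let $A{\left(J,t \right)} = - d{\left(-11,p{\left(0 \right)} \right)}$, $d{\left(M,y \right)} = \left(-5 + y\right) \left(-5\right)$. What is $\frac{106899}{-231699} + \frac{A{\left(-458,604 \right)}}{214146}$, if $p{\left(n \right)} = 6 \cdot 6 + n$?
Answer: $- \frac{586053331}{1272241386} \approx -0.46065$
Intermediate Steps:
$p{\left(n \right)} = 36 + n$
$d{\left(M,y \right)} = 25 - 5 y$
$A{\left(J,t \right)} = 155$ ($A{\left(J,t \right)} = - (25 - 5 \left(36 + 0\right)) = - (25 - 180) = \left(-1\right) \left(-155\right) = 155$)
$\frac{106899}{-231699} + \frac{A{\left(-458,604 \right)}}{214146} = \frac{106899}{-231699} + \frac{155}{214146} = 106899 \left(- \frac{1}{231699}\right) + 155 \cdot \frac{1}{214146} = - \frac{2741}{5941} + \frac{155}{214146} = - \frac{586053331}{1272241386}$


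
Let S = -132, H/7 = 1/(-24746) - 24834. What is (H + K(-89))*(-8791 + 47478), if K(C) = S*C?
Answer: -155176618959989/24746 ≈ -6.2708e+9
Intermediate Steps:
H = -4301795155/24746 (H = 7*(1/(-24746) - 24834) = 7*(-1/24746 - 24834) = 7*(-614542165/24746) = -4301795155/24746 ≈ -1.7384e+5)
K(C) = -132*C
(H + K(-89))*(-8791 + 47478) = (-4301795155/24746 - 132*(-89))*(-8791 + 47478) = (-4301795155/24746 + 11748)*38687 = -4011079147/24746*38687 = -155176618959989/24746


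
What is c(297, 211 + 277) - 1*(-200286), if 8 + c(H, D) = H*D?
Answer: 345214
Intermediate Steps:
c(H, D) = -8 + D*H (c(H, D) = -8 + H*D = -8 + D*H)
c(297, 211 + 277) - 1*(-200286) = (-8 + (211 + 277)*297) - 1*(-200286) = (-8 + 488*297) + 200286 = (-8 + 144936) + 200286 = 144928 + 200286 = 345214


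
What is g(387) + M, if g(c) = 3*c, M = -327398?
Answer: -326237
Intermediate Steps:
g(387) + M = 3*387 - 327398 = 1161 - 327398 = -326237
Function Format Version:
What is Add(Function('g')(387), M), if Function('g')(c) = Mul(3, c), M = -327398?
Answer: -326237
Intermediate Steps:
Add(Function('g')(387), M) = Add(Mul(3, 387), -327398) = Add(1161, -327398) = -326237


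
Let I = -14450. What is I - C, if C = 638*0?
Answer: -14450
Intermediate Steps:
C = 0
I - C = -14450 - 1*0 = -14450 + 0 = -14450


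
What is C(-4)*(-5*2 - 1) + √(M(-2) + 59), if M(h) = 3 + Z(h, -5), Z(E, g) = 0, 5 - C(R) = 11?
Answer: 66 + √62 ≈ 73.874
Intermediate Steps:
C(R) = -6 (C(R) = 5 - 1*11 = 5 - 11 = -6)
M(h) = 3 (M(h) = 3 + 0 = 3)
C(-4)*(-5*2 - 1) + √(M(-2) + 59) = -6*(-5*2 - 1) + √(3 + 59) = -6*(-10 - 1) + √62 = -6*(-11) + √62 = 66 + √62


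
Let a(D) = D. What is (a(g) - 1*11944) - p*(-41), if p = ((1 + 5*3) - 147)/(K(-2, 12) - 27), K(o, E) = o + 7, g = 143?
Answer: -254251/22 ≈ -11557.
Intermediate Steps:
K(o, E) = 7 + o
p = 131/22 (p = ((1 + 5*3) - 147)/((7 - 2) - 27) = ((1 + 15) - 147)/(5 - 27) = (16 - 147)/(-22) = -131*(-1/22) = 131/22 ≈ 5.9545)
(a(g) - 1*11944) - p*(-41) = (143 - 1*11944) - 131*(-41)/22 = (143 - 11944) - 1*(-5371/22) = -11801 + 5371/22 = -254251/22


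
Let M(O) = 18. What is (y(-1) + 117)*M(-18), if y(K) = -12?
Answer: 1890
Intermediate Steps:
(y(-1) + 117)*M(-18) = (-12 + 117)*18 = 105*18 = 1890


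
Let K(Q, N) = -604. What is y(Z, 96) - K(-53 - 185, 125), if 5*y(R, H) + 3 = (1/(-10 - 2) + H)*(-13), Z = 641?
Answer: 21241/60 ≈ 354.02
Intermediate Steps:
y(R, H) = -23/60 - 13*H/5 (y(R, H) = -3/5 + ((1/(-10 - 2) + H)*(-13))/5 = -3/5 + ((1/(-12) + H)*(-13))/5 = -3/5 + ((-1/12 + H)*(-13))/5 = -3/5 + (13/12 - 13*H)/5 = -3/5 + (13/60 - 13*H/5) = -23/60 - 13*H/5)
y(Z, 96) - K(-53 - 185, 125) = (-23/60 - 13/5*96) - 1*(-604) = (-23/60 - 1248/5) + 604 = -14999/60 + 604 = 21241/60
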